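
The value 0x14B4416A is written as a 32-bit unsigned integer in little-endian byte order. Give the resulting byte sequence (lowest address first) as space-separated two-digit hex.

Split into bytes (most-significant first): 14 B4 41 6A.
In little-endian order the low byte comes first in memory.
So at ascending addresses the bytes are 6A 41 B4 14.

6A 41 B4 14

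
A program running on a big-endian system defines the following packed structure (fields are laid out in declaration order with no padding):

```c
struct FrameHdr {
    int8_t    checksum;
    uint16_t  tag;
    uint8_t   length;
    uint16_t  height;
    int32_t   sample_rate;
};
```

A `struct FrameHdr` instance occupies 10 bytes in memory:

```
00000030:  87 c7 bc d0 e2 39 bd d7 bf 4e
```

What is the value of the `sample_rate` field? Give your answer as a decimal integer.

-1109934258

`sample_rate` follows `checksum` (1 B), `tag` (2 B), `length` (1 B), `height` (2 B), so it starts at offset 1 + 2 + 1 + 2 = 6 and occupies 4 bytes.
Bytes at offsets 6..9: BD D7 BF 4E.
Big-endian stores the most-significant byte at the lowest address.
The bytes are already most-significant first: 0xBDD7BF4E.
Top bit is set, so as a signed 32-bit value this is 0xBDD7BF4E − 2^32 = -1109934258.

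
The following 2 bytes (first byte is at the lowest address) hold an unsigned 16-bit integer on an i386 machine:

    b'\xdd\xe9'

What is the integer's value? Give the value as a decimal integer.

Little-endian: lowest address holds the least-significant byte.
Reassemble most-significant byte first: E9 DD → 0xE9DD.
0xE9DD = 59869.

59869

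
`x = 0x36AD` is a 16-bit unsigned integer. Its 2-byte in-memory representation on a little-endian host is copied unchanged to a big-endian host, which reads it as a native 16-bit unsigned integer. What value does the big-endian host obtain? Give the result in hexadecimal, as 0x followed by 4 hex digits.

0xAD36

Stored little-endian, the bytes at ascending addresses are AD 36.
Read back as big-endian, the last byte is least significant, giving 0xAD36.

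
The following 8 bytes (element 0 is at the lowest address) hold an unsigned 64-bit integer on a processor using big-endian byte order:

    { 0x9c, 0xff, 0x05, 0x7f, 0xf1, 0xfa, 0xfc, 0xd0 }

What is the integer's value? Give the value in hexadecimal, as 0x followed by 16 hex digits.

0x9CFF057FF1FAFCD0

Big-endian stores the most-significant byte at the lowest address.
The bytes are already most-significant first: 0x9CFF057FF1FAFCD0.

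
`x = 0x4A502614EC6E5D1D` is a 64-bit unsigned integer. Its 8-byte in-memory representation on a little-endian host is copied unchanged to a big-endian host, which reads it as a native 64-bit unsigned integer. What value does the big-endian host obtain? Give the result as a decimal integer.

2115969360163393610

Stored little-endian, the bytes at ascending addresses are 1D 5D 6E EC 14 26 50 4A.
Read back as big-endian, the last byte is least significant, giving 0x1D5D6EEC1426504A.
0x1D5D6EEC1426504A = 2115969360163393610.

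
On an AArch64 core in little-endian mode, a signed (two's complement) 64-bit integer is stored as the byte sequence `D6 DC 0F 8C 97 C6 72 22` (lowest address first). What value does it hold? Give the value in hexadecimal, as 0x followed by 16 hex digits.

In little-endian order the low byte comes first in memory.
Reassemble most-significant byte first: 22 72 C6 97 8C 0F DC D6 → 0x2272C6978C0FDCD6.

0x2272C6978C0FDCD6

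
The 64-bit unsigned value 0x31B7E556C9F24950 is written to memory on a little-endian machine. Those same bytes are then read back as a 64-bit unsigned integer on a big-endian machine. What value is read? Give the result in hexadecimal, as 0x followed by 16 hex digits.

Stored little-endian, the bytes at ascending addresses are 50 49 F2 C9 56 E5 B7 31.
Read back as big-endian, the last byte is least significant, giving 0x5049F2C956E5B731.

0x5049F2C956E5B731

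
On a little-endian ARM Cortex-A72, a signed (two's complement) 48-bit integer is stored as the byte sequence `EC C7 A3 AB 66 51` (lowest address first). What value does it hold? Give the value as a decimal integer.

Little-endian stores the least-significant byte at the lowest address.
Reassemble most-significant byte first: 51 66 AB A3 C7 EC → 0x5166ABA3C7EC.
0x5166ABA3C7EC = 89501408151532.

89501408151532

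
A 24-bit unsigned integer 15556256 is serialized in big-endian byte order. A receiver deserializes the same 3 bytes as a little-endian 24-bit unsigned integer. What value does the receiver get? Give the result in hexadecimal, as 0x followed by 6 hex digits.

0xA05EED

15556256 in 24-bit hexadecimal is 0xED5EA0.
Stored big-endian, the bytes at ascending addresses are ED 5E A0.
Read back as little-endian, the first byte is least significant, giving 0xA05EED.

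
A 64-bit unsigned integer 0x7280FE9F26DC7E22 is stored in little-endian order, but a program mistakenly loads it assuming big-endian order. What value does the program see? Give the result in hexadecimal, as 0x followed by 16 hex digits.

0x227EDC269FFE8072

Stored little-endian, the bytes at ascending addresses are 22 7E DC 26 9F FE 80 72.
Read back as big-endian, the last byte is least significant, giving 0x227EDC269FFE8072.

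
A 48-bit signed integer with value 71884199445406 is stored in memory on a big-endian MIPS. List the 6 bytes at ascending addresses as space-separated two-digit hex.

71884199445406 in hexadecimal, padded to 48 bits, is 0x4160D82C439E.
Split into bytes (most-significant first): 41 60 D8 2C 43 9E.
In big-endian order the high byte comes first in memory.
So the memory order matches the most-significant-first order: 41 60 D8 2C 43 9E.

41 60 D8 2C 43 9E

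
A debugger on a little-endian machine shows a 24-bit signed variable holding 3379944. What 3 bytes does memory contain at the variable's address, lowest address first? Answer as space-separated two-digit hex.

3379944 in hexadecimal, padded to 24 bits, is 0x3392E8.
Split into bytes (most-significant first): 33 92 E8.
In little-endian order the low byte comes first in memory.
So at ascending addresses the bytes are E8 92 33.

E8 92 33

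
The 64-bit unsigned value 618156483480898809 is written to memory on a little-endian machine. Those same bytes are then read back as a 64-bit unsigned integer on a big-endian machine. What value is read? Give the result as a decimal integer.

618156483480898809 in 64-bit hexadecimal is 0x0894220BED7BCCF9.
Stored little-endian, the bytes at ascending addresses are F9 CC 7B ED 0B 22 94 08.
Read back as big-endian, the last byte is least significant, giving 0xF9CC7BED0B229408.
0xF9CC7BED0B229408 = 17999898068717310984.

17999898068717310984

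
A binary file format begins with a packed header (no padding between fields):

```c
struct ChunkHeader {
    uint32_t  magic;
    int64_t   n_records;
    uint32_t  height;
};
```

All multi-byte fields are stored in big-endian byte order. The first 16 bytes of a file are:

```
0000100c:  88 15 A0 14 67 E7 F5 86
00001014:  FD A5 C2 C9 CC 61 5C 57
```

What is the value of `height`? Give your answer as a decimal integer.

3428932695

`height` follows `magic` (4 B), `n_records` (8 B), so it starts at offset 4 + 8 = 12 and occupies 4 bytes.
Bytes at offsets 12..15: CC 61 5C 57.
Big-endian: lowest address holds the most-significant byte.
The bytes are already most-significant first: 0xCC615C57.
0xCC615C57 = 3428932695.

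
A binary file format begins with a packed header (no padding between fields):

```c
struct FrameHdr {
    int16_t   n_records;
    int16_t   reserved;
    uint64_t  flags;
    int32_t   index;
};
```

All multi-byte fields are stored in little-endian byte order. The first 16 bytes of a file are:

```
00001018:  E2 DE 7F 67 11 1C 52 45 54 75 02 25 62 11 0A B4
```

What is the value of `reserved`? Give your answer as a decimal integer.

`reserved` follows `n_records` (2 bytes), so it starts at byte offset 2 and occupies 2 bytes.
Bytes at offsets 2..3: 7F 67.
Little-endian stores the least-significant byte at the lowest address.
Reassemble most-significant byte first: 67 7F → 0x677F.
0x677F = 26495.

26495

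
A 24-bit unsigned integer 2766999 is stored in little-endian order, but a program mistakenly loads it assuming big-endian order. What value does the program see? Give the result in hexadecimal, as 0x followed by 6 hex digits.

2766999 in 24-bit hexadecimal is 0x2A3897.
Stored little-endian, the bytes at ascending addresses are 97 38 2A.
Read back as big-endian, the last byte is least significant, giving 0x97382A.

0x97382A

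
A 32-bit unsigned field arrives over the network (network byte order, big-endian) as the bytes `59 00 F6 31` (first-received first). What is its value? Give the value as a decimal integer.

1493235249

Big-endian stores the most-significant byte at the lowest address.
The bytes are already most-significant first: 0x5900F631.
0x5900F631 = 1493235249.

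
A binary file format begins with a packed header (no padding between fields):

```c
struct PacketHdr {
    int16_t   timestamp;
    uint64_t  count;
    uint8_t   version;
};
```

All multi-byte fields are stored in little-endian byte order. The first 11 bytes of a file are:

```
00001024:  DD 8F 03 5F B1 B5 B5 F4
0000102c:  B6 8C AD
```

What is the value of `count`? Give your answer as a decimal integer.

`count` follows `timestamp` (2 bytes), so it starts at byte offset 2 and occupies 8 bytes.
Bytes at offsets 2..9: 03 5F B1 B5 B5 F4 B6 8C.
Little-endian: lowest address holds the least-significant byte.
Reassemble most-significant byte first: 8C B6 F4 B5 B5 B1 5F 03 → 0x8CB6F4B5B5B15F03.
0x8CB6F4B5B5B15F03 = 10139560672345808643.

10139560672345808643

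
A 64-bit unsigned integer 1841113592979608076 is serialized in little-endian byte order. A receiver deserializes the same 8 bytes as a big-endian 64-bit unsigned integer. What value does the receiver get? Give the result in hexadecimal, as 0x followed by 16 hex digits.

0x0C52B1E40EF38C19

1841113592979608076 in 64-bit hexadecimal is 0x198CF30EE4B1520C.
Stored little-endian, the bytes at ascending addresses are 0C 52 B1 E4 0E F3 8C 19.
Read back as big-endian, the last byte is least significant, giving 0x0C52B1E40EF38C19.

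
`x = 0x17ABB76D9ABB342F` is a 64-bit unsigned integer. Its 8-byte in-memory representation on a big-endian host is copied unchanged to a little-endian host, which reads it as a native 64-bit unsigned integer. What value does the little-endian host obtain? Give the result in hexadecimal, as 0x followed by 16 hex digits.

0x2F34BB9A6DB7AB17

Stored big-endian, the bytes at ascending addresses are 17 AB B7 6D 9A BB 34 2F.
Read back as little-endian, the first byte is least significant, giving 0x2F34BB9A6DB7AB17.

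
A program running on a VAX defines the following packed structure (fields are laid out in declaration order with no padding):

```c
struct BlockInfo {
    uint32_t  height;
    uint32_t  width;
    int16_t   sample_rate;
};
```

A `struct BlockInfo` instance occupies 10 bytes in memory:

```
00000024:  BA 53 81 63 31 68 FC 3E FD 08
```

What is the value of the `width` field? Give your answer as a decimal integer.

1056729137

`width` follows `height` (4 bytes), so it starts at byte offset 4 and occupies 4 bytes.
Bytes at offsets 4..7: 31 68 FC 3E.
Little-endian stores the least-significant byte at the lowest address.
Reassemble most-significant byte first: 3E FC 68 31 → 0x3EFC6831.
0x3EFC6831 = 1056729137.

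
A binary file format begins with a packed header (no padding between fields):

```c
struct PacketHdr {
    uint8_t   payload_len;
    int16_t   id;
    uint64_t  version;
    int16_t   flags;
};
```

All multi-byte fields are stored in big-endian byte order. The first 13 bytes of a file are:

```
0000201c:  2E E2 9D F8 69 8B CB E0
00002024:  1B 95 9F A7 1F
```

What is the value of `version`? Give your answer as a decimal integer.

`version` follows `payload_len` (1 B), `id` (2 B), so it starts at offset 1 + 2 = 3 and occupies 8 bytes.
Bytes at offsets 3..10: F8 69 8B CB E0 1B 95 9F.
In big-endian order the high byte comes first in memory.
The bytes are already most-significant first: 0xF8698BCBE01B959F.
0xF8698BCBE01B959F = 17899991901715273119.

17899991901715273119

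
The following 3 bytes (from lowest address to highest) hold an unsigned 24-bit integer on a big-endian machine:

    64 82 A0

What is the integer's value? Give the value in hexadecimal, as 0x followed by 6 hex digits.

Big-endian: lowest address holds the most-significant byte.
The bytes are already most-significant first: 0x6482A0.

0x6482A0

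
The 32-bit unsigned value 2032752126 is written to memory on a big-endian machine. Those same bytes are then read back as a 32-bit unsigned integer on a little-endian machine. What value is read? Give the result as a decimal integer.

2032752126 in 32-bit hexadecimal is 0x792955FE.
Stored big-endian, the bytes at ascending addresses are 79 29 55 FE.
Read back as little-endian, the first byte is least significant, giving 0xFE552979.
0xFE552979 = 4266994041.

4266994041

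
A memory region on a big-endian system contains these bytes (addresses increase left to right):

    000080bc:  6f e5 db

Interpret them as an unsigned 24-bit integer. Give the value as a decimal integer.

7333339

In big-endian order the high byte comes first in memory.
The bytes are already most-significant first: 0x6FE5DB.
0x6FE5DB = 7333339.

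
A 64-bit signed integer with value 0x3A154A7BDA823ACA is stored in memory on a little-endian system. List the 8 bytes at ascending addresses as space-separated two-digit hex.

Split into bytes (most-significant first): 3A 15 4A 7B DA 82 3A CA.
Little-endian: lowest address holds the least-significant byte.
So at ascending addresses the bytes are CA 3A 82 DA 7B 4A 15 3A.

CA 3A 82 DA 7B 4A 15 3A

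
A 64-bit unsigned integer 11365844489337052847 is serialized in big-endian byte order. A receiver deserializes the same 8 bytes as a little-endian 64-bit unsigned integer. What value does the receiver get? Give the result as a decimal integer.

11365844489337052847 in 64-bit hexadecimal is 0x9DBB97581F441EAF.
Stored big-endian, the bytes at ascending addresses are 9D BB 97 58 1F 44 1E AF.
Read back as little-endian, the first byte is least significant, giving 0xAF1E441F5897BB9D.
0xAF1E441F5897BB9D = 12618598107359722397.

12618598107359722397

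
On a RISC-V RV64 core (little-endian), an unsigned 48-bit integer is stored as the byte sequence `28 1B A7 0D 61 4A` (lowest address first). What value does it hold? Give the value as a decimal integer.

81780701338408

Little-endian: lowest address holds the least-significant byte.
Reassemble most-significant byte first: 4A 61 0D A7 1B 28 → 0x4A610DA71B28.
0x4A610DA71B28 = 81780701338408.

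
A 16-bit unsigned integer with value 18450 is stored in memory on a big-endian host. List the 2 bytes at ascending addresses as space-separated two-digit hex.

18450 in hexadecimal, padded to 16 bits, is 0x4812.
Split into bytes (most-significant first): 48 12.
In big-endian order the high byte comes first in memory.
So the memory order matches the most-significant-first order: 48 12.

48 12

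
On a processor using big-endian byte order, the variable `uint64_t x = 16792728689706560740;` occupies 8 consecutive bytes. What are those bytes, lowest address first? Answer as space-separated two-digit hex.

E9 0B C1 C5 87 78 6C E4

16792728689706560740 in hexadecimal, padded to 64 bits, is 0xE90BC1C587786CE4.
Split into bytes (most-significant first): E9 0B C1 C5 87 78 6C E4.
Big-endian: lowest address holds the most-significant byte.
So the memory order matches the most-significant-first order: E9 0B C1 C5 87 78 6C E4.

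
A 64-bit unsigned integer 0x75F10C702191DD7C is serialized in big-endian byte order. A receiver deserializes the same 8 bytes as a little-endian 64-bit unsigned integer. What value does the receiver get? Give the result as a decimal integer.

Stored big-endian, the bytes at ascending addresses are 75 F1 0C 70 21 91 DD 7C.
Read back as little-endian, the first byte is least significant, giving 0x7CDD9121700CF175.
0x7CDD9121700CF175 = 8997507203355963765.

8997507203355963765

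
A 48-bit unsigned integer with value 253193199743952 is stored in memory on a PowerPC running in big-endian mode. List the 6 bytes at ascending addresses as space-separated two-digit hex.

253193199743952 in hexadecimal, padded to 48 bits, is 0xE64722BAF3D0.
Split into bytes (most-significant first): E6 47 22 BA F3 D0.
In big-endian order the high byte comes first in memory.
So the memory order matches the most-significant-first order: E6 47 22 BA F3 D0.

E6 47 22 BA F3 D0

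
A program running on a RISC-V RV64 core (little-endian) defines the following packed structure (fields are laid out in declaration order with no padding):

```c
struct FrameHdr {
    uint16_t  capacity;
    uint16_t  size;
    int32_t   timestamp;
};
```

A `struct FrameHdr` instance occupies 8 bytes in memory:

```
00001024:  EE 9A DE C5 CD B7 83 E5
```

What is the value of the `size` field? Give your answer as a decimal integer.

50654

`size` follows `capacity` (2 bytes), so it starts at byte offset 2 and occupies 2 bytes.
Bytes at offsets 2..3: DE C5.
Little-endian stores the least-significant byte at the lowest address.
Reassemble most-significant byte first: C5 DE → 0xC5DE.
0xC5DE = 50654.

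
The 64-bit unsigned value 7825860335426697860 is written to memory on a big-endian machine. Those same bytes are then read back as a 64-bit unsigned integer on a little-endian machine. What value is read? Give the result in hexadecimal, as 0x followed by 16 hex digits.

7825860335426697860 in 64-bit hexadecimal is 0x6C9B0A830AED7A84.
Stored big-endian, the bytes at ascending addresses are 6C 9B 0A 83 0A ED 7A 84.
Read back as little-endian, the first byte is least significant, giving 0x847AED0A830A9B6C.

0x847AED0A830A9B6C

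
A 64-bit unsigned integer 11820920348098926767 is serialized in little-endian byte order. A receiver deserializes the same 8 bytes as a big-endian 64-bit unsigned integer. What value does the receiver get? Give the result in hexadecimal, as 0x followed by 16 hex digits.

0xAF989F3A6D580CA4

11820920348098926767 in 64-bit hexadecimal is 0xA40C586D3A9F98AF.
Stored little-endian, the bytes at ascending addresses are AF 98 9F 3A 6D 58 0C A4.
Read back as big-endian, the last byte is least significant, giving 0xAF989F3A6D580CA4.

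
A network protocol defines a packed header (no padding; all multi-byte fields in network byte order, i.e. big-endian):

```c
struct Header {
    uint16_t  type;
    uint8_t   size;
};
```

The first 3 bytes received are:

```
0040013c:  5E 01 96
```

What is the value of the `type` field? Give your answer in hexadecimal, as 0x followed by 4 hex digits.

`type` is the first field, at byte offset 0, occupying 2 bytes.
Bytes at offsets 0..1: 5E 01.
In big-endian order the high byte comes first in memory.
The bytes are already most-significant first: 0x5E01.

0x5E01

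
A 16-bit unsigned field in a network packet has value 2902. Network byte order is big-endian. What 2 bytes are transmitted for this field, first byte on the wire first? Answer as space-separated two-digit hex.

0B 56

2902 in hexadecimal, padded to 16 bits, is 0x0B56.
Split into bytes (most-significant first): 0B 56.
In big-endian order the high byte comes first in memory.
So the memory order matches the most-significant-first order: 0B 56.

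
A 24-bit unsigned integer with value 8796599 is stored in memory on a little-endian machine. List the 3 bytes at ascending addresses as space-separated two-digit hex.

B7 39 86

8796599 in hexadecimal, padded to 24 bits, is 0x8639B7.
Split into bytes (most-significant first): 86 39 B7.
Little-endian: lowest address holds the least-significant byte.
So at ascending addresses the bytes are B7 39 86.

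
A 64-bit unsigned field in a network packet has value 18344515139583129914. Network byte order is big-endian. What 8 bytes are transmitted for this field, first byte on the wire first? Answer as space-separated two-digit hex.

FE 94 CF 53 77 A0 B9 3A

18344515139583129914 in hexadecimal, padded to 64 bits, is 0xFE94CF5377A0B93A.
Split into bytes (most-significant first): FE 94 CF 53 77 A0 B9 3A.
Big-endian: lowest address holds the most-significant byte.
So the memory order matches the most-significant-first order: FE 94 CF 53 77 A0 B9 3A.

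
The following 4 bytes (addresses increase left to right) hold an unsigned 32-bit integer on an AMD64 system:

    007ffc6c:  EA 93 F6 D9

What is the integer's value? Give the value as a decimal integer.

In little-endian order the low byte comes first in memory.
Reassemble most-significant byte first: D9 F6 93 EA → 0xD9F693EA.
0xD9F693EA = 3656815594.

3656815594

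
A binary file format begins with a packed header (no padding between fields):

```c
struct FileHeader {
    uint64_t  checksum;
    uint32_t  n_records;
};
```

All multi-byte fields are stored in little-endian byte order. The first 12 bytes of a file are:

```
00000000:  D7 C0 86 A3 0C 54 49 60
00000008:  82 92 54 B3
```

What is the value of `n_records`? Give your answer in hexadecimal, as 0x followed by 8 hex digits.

0xB3549282

`n_records` follows `checksum` (8 bytes), so it starts at byte offset 8 and occupies 4 bytes.
Bytes at offsets 8..11: 82 92 54 B3.
Little-endian: lowest address holds the least-significant byte.
Reassemble most-significant byte first: B3 54 92 82 → 0xB3549282.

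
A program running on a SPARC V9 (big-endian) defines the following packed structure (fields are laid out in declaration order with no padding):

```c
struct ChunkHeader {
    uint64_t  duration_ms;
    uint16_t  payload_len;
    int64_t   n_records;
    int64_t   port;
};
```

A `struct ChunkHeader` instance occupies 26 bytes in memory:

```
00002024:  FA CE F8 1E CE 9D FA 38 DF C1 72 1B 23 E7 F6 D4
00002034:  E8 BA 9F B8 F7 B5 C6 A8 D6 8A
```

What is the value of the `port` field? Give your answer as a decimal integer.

`port` follows `duration_ms` (8 B), `payload_len` (2 B), `n_records` (8 B), so it starts at offset 8 + 2 + 8 = 18 and occupies 8 bytes.
Bytes at offsets 18..25: 9F B8 F7 B5 C6 A8 D6 8A.
In big-endian order the high byte comes first in memory.
The bytes are already most-significant first: 0x9FB8F7B5C6A8D68A.
Top bit is set, so as a signed 64-bit value this is 0x9FB8F7B5C6A8D68A − 2^64 = -6937522865870154102.

-6937522865870154102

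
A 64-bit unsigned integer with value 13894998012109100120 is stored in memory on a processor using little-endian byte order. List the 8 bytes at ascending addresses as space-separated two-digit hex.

58 94 85 BA 12 F3 D4 C0

13894998012109100120 in hexadecimal, padded to 64 bits, is 0xC0D4F312BA859458.
Split into bytes (most-significant first): C0 D4 F3 12 BA 85 94 58.
In little-endian order the low byte comes first in memory.
So at ascending addresses the bytes are 58 94 85 BA 12 F3 D4 C0.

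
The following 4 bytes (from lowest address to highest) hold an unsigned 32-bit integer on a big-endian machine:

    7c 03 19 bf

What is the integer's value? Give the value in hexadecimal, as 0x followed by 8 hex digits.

0x7C0319BF

Big-endian stores the most-significant byte at the lowest address.
The bytes are already most-significant first: 0x7C0319BF.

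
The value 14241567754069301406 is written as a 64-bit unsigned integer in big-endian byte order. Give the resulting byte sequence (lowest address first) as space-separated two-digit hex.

C5 A4 36 6A D1 F5 58 9E

14241567754069301406 in hexadecimal, padded to 64 bits, is 0xC5A4366AD1F5589E.
Split into bytes (most-significant first): C5 A4 36 6A D1 F5 58 9E.
Big-endian: lowest address holds the most-significant byte.
So the memory order matches the most-significant-first order: C5 A4 36 6A D1 F5 58 9E.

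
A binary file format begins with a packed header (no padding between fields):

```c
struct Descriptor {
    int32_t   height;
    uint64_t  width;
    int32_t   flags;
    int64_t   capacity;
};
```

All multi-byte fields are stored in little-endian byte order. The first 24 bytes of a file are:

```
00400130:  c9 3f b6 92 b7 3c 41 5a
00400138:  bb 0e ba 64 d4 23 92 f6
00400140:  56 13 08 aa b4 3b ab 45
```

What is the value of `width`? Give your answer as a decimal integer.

7258129947296873655

`width` follows `height` (4 bytes), so it starts at byte offset 4 and occupies 8 bytes.
Bytes at offsets 4..11: B7 3C 41 5A BB 0E BA 64.
In little-endian order the low byte comes first in memory.
Reassemble most-significant byte first: 64 BA 0E BB 5A 41 3C B7 → 0x64BA0EBB5A413CB7.
0x64BA0EBB5A413CB7 = 7258129947296873655.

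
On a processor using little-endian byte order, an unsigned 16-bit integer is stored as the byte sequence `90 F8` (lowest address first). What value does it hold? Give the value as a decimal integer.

63632

Little-endian stores the least-significant byte at the lowest address.
Reassemble most-significant byte first: F8 90 → 0xF890.
0xF890 = 63632.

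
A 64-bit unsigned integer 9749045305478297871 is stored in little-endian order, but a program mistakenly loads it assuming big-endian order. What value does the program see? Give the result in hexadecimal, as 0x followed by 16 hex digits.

0x0F39397C0D914B87

9749045305478297871 in 64-bit hexadecimal is 0x874B910D7C39390F.
Stored little-endian, the bytes at ascending addresses are 0F 39 39 7C 0D 91 4B 87.
Read back as big-endian, the last byte is least significant, giving 0x0F39397C0D914B87.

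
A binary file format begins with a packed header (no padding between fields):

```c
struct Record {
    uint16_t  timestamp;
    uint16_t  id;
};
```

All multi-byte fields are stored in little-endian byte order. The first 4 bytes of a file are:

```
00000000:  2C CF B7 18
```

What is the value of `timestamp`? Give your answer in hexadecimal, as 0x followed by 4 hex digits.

0xCF2C

`timestamp` is the first field, at byte offset 0, occupying 2 bytes.
Bytes at offsets 0..1: 2C CF.
In little-endian order the low byte comes first in memory.
Reassemble most-significant byte first: CF 2C → 0xCF2C.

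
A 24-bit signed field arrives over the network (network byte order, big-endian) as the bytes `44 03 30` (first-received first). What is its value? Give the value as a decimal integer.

4457264

Big-endian stores the most-significant byte at the lowest address.
The bytes are already most-significant first: 0x440330.
0x440330 = 4457264.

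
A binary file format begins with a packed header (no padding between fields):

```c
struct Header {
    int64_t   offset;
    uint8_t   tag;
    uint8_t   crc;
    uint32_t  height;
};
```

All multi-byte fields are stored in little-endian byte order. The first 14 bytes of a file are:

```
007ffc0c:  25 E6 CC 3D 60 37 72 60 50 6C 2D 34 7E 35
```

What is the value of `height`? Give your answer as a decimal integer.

`height` follows `offset` (8 B), `tag` (1 B), `crc` (1 B), so it starts at offset 8 + 1 + 1 = 10 and occupies 4 bytes.
Bytes at offsets 10..13: 2D 34 7E 35.
Little-endian stores the least-significant byte at the lowest address.
Reassemble most-significant byte first: 35 7E 34 2D → 0x357E342D.
0x357E342D = 897463341.

897463341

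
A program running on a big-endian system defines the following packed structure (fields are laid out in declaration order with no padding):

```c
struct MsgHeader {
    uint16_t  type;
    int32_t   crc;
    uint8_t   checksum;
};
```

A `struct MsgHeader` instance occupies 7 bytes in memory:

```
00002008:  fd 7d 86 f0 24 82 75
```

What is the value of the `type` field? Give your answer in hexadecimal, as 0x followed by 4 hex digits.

0xFD7D

`type` is the first field, at byte offset 0, occupying 2 bytes.
Bytes at offsets 0..1: FD 7D.
Big-endian stores the most-significant byte at the lowest address.
The bytes are already most-significant first: 0xFD7D.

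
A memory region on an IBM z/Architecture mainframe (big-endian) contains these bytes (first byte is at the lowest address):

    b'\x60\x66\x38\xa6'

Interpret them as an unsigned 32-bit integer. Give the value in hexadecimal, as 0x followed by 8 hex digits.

0x606638A6

Big-endian: lowest address holds the most-significant byte.
The bytes are already most-significant first: 0x606638A6.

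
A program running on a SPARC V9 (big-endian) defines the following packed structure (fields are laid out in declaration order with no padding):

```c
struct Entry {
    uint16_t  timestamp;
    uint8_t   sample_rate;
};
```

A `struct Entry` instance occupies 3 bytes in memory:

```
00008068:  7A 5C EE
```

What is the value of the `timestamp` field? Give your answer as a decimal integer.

`timestamp` is the first field, at byte offset 0, occupying 2 bytes.
Bytes at offsets 0..1: 7A 5C.
Big-endian: lowest address holds the most-significant byte.
The bytes are already most-significant first: 0x7A5C.
0x7A5C = 31324.

31324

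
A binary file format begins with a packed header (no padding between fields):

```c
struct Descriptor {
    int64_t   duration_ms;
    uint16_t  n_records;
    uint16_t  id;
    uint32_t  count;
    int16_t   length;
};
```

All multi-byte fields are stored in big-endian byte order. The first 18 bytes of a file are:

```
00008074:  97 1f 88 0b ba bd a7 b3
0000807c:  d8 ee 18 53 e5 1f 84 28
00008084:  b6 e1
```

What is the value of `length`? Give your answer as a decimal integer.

`length` follows `duration_ms` (8 B), `n_records` (2 B), `id` (2 B), `count` (4 B), so it starts at offset 8 + 2 + 2 + 4 = 16 and occupies 2 bytes.
Bytes at offsets 16..17: B6 E1.
In big-endian order the high byte comes first in memory.
The bytes are already most-significant first: 0xB6E1.
Top bit is set, so as a signed 16-bit value this is 0xB6E1 − 2^16 = -18719.

-18719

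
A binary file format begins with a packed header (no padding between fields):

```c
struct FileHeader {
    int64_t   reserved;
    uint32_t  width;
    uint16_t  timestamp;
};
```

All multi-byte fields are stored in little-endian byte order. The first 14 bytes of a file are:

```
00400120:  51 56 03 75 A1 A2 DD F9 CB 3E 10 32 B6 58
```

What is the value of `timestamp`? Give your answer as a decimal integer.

22710

`timestamp` follows `reserved` (8 B), `width` (4 B), so it starts at offset 8 + 4 = 12 and occupies 2 bytes.
Bytes at offsets 12..13: B6 58.
Little-endian: lowest address holds the least-significant byte.
Reassemble most-significant byte first: 58 B6 → 0x58B6.
0x58B6 = 22710.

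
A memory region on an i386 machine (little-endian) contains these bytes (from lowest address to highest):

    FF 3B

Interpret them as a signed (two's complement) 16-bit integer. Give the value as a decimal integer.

Little-endian stores the least-significant byte at the lowest address.
Reassemble most-significant byte first: 3B FF → 0x3BFF.
0x3BFF = 15359.

15359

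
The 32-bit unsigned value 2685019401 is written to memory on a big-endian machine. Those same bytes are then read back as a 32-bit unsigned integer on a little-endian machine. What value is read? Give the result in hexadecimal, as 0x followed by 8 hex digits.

0x09250AA0

2685019401 in 32-bit hexadecimal is 0xA00A2509.
Stored big-endian, the bytes at ascending addresses are A0 0A 25 09.
Read back as little-endian, the first byte is least significant, giving 0x09250AA0.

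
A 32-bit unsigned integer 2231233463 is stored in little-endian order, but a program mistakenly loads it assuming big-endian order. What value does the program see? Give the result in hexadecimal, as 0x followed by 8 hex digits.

2231233463 in 32-bit hexadecimal is 0x84FDEBB7.
Stored little-endian, the bytes at ascending addresses are B7 EB FD 84.
Read back as big-endian, the last byte is least significant, giving 0xB7EBFD84.

0xB7EBFD84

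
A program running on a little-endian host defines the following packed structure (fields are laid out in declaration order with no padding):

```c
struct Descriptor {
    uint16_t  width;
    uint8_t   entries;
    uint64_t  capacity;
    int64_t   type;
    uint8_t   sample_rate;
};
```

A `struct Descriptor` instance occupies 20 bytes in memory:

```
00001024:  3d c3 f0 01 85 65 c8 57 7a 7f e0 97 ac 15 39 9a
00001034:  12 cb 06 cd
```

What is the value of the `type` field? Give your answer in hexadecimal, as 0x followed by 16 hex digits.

`type` follows `width` (2 B), `entries` (1 B), `capacity` (8 B), so it starts at offset 2 + 1 + 8 = 11 and occupies 8 bytes.
Bytes at offsets 11..18: 97 AC 15 39 9A 12 CB 06.
Little-endian: lowest address holds the least-significant byte.
Reassemble most-significant byte first: 06 CB 12 9A 39 15 AC 97 → 0x06CB129A3915AC97.

0x06CB129A3915AC97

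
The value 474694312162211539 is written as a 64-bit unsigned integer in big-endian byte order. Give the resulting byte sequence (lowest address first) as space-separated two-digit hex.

474694312162211539 in hexadecimal, padded to 64 bits, is 0x069673F63D53B6D3.
Split into bytes (most-significant first): 06 96 73 F6 3D 53 B6 D3.
Big-endian: lowest address holds the most-significant byte.
So the memory order matches the most-significant-first order: 06 96 73 F6 3D 53 B6 D3.

06 96 73 F6 3D 53 B6 D3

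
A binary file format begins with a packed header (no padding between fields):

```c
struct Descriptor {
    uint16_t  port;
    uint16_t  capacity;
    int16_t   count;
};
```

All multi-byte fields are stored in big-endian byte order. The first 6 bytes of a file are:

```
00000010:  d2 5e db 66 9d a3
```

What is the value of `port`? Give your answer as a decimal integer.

`port` is the first field, at byte offset 0, occupying 2 bytes.
Bytes at offsets 0..1: D2 5E.
In big-endian order the high byte comes first in memory.
The bytes are already most-significant first: 0xD25E.
0xD25E = 53854.

53854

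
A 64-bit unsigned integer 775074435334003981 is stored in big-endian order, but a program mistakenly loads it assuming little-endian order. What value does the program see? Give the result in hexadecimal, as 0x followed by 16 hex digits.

775074435334003981 in 64-bit hexadecimal is 0x0AC19E17A891DD0D.
Stored big-endian, the bytes at ascending addresses are 0A C1 9E 17 A8 91 DD 0D.
Read back as little-endian, the first byte is least significant, giving 0x0DDD91A8179EC10A.

0x0DDD91A8179EC10A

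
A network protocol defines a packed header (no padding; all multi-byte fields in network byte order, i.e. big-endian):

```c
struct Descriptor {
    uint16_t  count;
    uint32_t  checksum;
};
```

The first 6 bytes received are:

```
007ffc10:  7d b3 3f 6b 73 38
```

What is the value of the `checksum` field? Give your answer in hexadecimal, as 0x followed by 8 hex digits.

0x3F6B7338

`checksum` follows `count` (2 bytes), so it starts at byte offset 2 and occupies 4 bytes.
Bytes at offsets 2..5: 3F 6B 73 38.
Big-endian: lowest address holds the most-significant byte.
The bytes are already most-significant first: 0x3F6B7338.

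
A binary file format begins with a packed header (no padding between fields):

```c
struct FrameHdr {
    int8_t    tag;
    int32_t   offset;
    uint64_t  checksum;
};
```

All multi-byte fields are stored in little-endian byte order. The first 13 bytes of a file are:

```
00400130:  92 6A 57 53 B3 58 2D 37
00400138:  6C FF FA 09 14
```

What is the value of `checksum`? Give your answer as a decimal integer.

`checksum` follows `tag` (1 B), `offset` (4 B), so it starts at offset 1 + 4 = 5 and occupies 8 bytes.
Bytes at offsets 5..12: 58 2D 37 6C FF FA 09 14.
In little-endian order the low byte comes first in memory.
Reassemble most-significant byte first: 14 09 FA FF 6C 37 2D 58 → 0x1409FAFF6C372D58.
0x1409FAFF6C372D58 = 1443961130488114520.

1443961130488114520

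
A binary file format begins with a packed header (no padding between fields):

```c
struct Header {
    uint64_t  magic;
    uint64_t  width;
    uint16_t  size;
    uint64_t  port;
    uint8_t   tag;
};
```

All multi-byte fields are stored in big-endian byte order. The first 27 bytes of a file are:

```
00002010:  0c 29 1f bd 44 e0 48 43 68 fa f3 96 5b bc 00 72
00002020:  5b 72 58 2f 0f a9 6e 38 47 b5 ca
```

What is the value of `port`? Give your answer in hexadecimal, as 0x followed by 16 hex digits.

`port` follows `magic` (8 B), `width` (8 B), `size` (2 B), so it starts at offset 8 + 8 + 2 = 18 and occupies 8 bytes.
Bytes at offsets 18..25: 58 2F 0F A9 6E 38 47 B5.
Big-endian: lowest address holds the most-significant byte.
The bytes are already most-significant first: 0x582F0FA96E3847B5.

0x582F0FA96E3847B5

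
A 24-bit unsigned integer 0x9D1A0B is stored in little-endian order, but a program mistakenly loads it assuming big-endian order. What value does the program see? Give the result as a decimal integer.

Stored little-endian, the bytes at ascending addresses are 0B 1A 9D.
Read back as big-endian, the last byte is least significant, giving 0x0B1A9D.
0x0B1A9D = 727709.

727709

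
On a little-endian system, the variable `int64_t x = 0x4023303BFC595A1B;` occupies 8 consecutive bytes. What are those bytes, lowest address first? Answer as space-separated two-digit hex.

1B 5A 59 FC 3B 30 23 40

Split into bytes (most-significant first): 40 23 30 3B FC 59 5A 1B.
Little-endian: lowest address holds the least-significant byte.
So at ascending addresses the bytes are 1B 5A 59 FC 3B 30 23 40.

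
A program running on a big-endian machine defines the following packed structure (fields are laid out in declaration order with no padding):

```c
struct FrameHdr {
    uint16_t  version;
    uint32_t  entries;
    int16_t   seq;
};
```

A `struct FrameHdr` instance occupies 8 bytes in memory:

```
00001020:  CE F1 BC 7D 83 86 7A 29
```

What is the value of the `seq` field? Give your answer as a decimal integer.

31273

`seq` follows `version` (2 B), `entries` (4 B), so it starts at offset 2 + 4 = 6 and occupies 2 bytes.
Bytes at offsets 6..7: 7A 29.
In big-endian order the high byte comes first in memory.
The bytes are already most-significant first: 0x7A29.
0x7A29 = 31273.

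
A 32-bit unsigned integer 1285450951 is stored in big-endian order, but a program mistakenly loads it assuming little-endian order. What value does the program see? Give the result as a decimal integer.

3345784396

1285450951 in 32-bit hexadecimal is 0x4C9E6CC7.
Stored big-endian, the bytes at ascending addresses are 4C 9E 6C C7.
Read back as little-endian, the first byte is least significant, giving 0xC76C9E4C.
0xC76C9E4C = 3345784396.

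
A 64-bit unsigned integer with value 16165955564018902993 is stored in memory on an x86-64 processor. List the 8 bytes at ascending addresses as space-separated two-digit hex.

D1 A7 18 40 EF 02 59 E0

16165955564018902993 in hexadecimal, padded to 64 bits, is 0xE05902EF4018A7D1.
Split into bytes (most-significant first): E0 59 02 EF 40 18 A7 D1.
Little-endian stores the least-significant byte at the lowest address.
So at ascending addresses the bytes are D1 A7 18 40 EF 02 59 E0.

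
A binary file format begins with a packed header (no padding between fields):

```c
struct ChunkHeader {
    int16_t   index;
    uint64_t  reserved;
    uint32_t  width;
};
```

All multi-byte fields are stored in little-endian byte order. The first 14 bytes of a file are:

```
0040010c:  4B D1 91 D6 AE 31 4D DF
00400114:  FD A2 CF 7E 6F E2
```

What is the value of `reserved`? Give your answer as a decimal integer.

`reserved` follows `index` (2 bytes), so it starts at byte offset 2 and occupies 8 bytes.
Bytes at offsets 2..9: 91 D6 AE 31 4D DF FD A2.
Little-endian stores the least-significant byte at the lowest address.
Reassemble most-significant byte first: A2 FD DF 4D 31 AE D6 91 → 0xA2FDDF4D31AED691.
0xA2FDDF4D31AED691 = 11744788925891139217.

11744788925891139217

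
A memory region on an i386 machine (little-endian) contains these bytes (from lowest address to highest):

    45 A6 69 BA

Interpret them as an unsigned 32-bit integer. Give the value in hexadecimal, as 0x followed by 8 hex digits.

0xBA69A645

In little-endian order the low byte comes first in memory.
Reassemble most-significant byte first: BA 69 A6 45 → 0xBA69A645.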